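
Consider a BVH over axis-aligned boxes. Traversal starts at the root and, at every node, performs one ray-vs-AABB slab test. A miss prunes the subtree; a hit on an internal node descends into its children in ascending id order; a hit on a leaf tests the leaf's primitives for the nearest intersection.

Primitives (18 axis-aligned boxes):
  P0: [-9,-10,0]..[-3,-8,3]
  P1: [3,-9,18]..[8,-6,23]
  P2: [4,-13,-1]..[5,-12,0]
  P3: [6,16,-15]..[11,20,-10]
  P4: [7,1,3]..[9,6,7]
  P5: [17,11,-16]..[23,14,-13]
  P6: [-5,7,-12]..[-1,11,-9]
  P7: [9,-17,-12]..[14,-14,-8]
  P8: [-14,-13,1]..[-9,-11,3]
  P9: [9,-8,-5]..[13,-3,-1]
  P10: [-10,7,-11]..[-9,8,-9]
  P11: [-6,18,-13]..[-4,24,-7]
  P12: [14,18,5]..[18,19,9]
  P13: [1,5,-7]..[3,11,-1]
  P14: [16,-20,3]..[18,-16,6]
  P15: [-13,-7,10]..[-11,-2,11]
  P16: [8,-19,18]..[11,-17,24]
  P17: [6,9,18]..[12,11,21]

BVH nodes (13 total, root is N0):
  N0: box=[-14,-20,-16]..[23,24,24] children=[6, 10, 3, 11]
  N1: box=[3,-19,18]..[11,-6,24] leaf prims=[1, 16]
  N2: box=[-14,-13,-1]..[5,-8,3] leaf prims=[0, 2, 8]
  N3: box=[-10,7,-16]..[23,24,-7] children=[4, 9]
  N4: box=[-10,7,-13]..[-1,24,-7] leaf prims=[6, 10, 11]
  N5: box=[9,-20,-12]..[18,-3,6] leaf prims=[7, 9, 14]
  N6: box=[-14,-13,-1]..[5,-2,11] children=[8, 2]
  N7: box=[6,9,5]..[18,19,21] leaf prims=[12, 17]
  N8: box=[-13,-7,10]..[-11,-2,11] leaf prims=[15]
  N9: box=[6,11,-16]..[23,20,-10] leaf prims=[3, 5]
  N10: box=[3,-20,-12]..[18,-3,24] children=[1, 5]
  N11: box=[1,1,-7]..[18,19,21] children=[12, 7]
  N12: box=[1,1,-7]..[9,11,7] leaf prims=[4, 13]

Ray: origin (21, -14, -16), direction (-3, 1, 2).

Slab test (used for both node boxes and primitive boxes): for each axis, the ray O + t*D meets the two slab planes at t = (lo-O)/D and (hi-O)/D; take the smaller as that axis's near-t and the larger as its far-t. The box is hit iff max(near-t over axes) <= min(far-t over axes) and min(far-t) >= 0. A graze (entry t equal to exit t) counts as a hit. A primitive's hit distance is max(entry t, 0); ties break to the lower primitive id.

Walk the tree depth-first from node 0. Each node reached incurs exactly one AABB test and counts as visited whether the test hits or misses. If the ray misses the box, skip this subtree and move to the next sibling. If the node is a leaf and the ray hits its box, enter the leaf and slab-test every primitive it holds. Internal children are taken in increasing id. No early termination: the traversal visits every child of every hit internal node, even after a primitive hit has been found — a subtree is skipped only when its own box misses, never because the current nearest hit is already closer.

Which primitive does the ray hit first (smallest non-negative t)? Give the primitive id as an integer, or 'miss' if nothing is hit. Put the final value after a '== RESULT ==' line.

Traverse from the root:
N0 x:[-2/3,35/3] y:[-6,38] z:[0,20] -> hit [0,35/3], descend [3, 6, 10, 11]
  N3 x:[-2/3,31/3] y:[21,38] z:[0,9/2] -> miss, prune
  N6 x:[16/3,35/3] y:[1,12] z:[15/2,27/2] -> hit [15/2,35/3], descend [2, 8]
    N2 x:[16/3,35/3] y:[1,6] z:[15/2,19/2] -> miss, prune
    N8 x:[32/3,34/3] y:[7,12] z:[13,27/2] -> miss, prune
  N10 x:[1,6] y:[-6,11] z:[2,20] -> hit [2,6], descend [1, 5]
    N1 x:[10/3,6] y:[-5,8] z:[17,20] -> miss, prune
    N5 x:[1,4] y:[-6,11] z:[2,11] -> hit [2,4] leaf, test {P7(miss), P9(miss), P14(miss)}
  N11 x:[1,20/3] y:[15,33] z:[9/2,37/2] -> miss, prune

order=[0, 3, 6, 2, 8, 10, 1, 5, 11]  |boxes|=9  |leaves|=1  hit=miss

== RESULT ==
miss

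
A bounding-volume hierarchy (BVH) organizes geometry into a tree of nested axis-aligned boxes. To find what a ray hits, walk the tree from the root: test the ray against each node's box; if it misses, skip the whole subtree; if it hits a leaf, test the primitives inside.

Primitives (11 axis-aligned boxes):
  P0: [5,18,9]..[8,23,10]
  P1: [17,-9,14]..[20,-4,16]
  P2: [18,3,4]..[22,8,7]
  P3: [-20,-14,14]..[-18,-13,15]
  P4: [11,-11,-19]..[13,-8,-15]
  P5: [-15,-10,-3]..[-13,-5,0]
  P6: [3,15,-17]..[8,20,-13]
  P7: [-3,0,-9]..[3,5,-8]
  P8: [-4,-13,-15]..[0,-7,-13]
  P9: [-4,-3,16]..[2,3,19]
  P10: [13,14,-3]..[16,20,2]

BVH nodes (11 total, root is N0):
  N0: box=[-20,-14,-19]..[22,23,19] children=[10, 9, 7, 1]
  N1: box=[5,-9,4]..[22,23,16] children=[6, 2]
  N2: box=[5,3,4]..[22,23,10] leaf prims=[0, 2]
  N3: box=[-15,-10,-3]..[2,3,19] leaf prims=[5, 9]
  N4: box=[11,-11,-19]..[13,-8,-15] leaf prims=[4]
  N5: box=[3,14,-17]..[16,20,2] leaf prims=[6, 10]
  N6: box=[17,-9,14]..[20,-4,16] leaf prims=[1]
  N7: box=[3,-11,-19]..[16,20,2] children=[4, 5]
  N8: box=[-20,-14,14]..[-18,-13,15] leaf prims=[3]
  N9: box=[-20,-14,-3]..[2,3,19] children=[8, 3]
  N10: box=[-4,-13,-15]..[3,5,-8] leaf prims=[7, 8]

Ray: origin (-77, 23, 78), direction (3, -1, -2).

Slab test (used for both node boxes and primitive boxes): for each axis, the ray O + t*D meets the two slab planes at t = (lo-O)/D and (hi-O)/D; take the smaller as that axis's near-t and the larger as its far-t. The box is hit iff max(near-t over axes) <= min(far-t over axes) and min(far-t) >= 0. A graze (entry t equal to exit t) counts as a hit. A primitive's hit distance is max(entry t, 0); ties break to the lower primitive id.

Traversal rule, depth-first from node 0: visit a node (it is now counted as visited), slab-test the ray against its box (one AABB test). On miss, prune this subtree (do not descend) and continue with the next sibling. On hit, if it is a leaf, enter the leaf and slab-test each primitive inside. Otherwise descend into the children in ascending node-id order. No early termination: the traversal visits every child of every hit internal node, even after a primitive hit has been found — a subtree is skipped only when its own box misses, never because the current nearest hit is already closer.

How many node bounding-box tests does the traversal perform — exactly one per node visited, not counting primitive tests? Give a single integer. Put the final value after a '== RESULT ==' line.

Traverse from the root:
N0 x:[19,33] y:[0,37] z:[59/2,97/2] -> hit [59/2,33], descend [1, 7, 9, 10]
  N1 x:[82/3,33] y:[0,32] z:[31,37] -> hit [31,32], descend [2, 6]
    N2 x:[82/3,33] y:[0,20] z:[34,37] -> miss, prune
    N6 x:[94/3,97/3] y:[27,32] z:[31,32] -> hit [94/3,32] leaf, test {P1@t=94/3}
  N7 x:[80/3,31] y:[3,34] z:[38,97/2] -> miss, prune
  N9 x:[19,79/3] y:[20,37] z:[59/2,81/2] -> miss, prune
  N10 x:[73/3,80/3] y:[18,36] z:[43,93/2] -> miss, prune

Visited [0, 1, 2, 6, 7, 9, 10]. Tests: 7 box, 1 leaf. Nearest: P1.

== RESULT ==
7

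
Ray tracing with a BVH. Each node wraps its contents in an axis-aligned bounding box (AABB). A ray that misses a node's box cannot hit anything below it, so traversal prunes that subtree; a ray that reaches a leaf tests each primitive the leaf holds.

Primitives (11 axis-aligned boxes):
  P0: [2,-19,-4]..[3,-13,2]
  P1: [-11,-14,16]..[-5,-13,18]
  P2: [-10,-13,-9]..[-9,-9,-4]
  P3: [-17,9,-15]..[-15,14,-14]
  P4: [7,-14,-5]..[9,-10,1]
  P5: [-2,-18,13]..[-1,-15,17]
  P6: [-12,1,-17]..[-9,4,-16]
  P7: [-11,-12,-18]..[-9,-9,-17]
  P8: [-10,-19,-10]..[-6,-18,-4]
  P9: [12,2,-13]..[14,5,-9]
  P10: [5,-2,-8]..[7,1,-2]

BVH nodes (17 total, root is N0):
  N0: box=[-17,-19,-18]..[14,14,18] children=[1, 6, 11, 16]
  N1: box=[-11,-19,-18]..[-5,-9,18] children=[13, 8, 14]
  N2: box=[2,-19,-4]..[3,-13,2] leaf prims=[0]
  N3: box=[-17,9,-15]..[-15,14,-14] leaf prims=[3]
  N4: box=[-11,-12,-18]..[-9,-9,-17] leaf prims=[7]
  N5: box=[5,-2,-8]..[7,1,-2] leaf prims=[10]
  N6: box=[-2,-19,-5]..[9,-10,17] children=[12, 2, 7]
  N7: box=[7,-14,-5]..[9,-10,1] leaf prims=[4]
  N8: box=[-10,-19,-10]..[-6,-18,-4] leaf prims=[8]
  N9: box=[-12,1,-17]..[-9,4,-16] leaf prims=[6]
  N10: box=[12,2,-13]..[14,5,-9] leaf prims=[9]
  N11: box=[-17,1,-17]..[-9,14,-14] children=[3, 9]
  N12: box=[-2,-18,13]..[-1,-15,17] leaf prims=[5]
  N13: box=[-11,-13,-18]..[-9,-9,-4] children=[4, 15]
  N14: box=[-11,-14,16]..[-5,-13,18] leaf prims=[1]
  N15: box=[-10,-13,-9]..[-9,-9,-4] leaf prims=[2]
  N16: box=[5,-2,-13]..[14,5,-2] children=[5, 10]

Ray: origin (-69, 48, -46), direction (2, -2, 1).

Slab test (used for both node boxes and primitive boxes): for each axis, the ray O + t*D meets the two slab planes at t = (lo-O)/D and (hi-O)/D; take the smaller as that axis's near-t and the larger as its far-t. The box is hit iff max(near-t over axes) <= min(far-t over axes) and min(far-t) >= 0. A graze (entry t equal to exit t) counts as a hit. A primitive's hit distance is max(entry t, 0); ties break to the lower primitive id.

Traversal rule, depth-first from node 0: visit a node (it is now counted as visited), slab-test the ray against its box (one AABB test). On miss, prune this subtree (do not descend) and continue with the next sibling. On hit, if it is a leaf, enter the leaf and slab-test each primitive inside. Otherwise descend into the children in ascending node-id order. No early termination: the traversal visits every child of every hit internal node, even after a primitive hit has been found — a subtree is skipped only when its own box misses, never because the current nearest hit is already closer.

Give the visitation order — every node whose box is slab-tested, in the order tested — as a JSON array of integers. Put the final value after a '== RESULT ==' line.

Walk:
N0 x:[26,83/2] y:[17,67/2] z:[28,64] -> hit [28,67/2], descend [1, 6, 11, 16]
  N1 x:[29,32] y:[57/2,67/2] z:[28,64] -> hit [29,32], descend [8, 13, 14]
    N8 x:[59/2,63/2] y:[33,67/2] z:[36,42] -> miss, prune
    N13 x:[29,30] y:[57/2,61/2] z:[28,42] -> hit [29,30], descend [4, 15]
      N4 x:[29,30] y:[57/2,30] z:[28,29] -> hit [29,29] leaf, test {P7@t=29}
      N15 x:[59/2,30] y:[57/2,61/2] z:[37,42] -> miss, prune
    N14 x:[29,32] y:[61/2,31] z:[62,64] -> miss, prune
  N6 x:[67/2,39] y:[29,67/2] z:[41,63] -> miss, prune
  N11 x:[26,30] y:[17,47/2] z:[29,32] -> miss, prune
  N16 x:[37,83/2] y:[43/2,25] z:[33,44] -> miss, prune

order=[0, 1, 8, 13, 4, 15, 14, 6, 11, 16]  |boxes|=10  |leaves|=1  hit=P7

== RESULT ==
[0, 1, 8, 13, 4, 15, 14, 6, 11, 16]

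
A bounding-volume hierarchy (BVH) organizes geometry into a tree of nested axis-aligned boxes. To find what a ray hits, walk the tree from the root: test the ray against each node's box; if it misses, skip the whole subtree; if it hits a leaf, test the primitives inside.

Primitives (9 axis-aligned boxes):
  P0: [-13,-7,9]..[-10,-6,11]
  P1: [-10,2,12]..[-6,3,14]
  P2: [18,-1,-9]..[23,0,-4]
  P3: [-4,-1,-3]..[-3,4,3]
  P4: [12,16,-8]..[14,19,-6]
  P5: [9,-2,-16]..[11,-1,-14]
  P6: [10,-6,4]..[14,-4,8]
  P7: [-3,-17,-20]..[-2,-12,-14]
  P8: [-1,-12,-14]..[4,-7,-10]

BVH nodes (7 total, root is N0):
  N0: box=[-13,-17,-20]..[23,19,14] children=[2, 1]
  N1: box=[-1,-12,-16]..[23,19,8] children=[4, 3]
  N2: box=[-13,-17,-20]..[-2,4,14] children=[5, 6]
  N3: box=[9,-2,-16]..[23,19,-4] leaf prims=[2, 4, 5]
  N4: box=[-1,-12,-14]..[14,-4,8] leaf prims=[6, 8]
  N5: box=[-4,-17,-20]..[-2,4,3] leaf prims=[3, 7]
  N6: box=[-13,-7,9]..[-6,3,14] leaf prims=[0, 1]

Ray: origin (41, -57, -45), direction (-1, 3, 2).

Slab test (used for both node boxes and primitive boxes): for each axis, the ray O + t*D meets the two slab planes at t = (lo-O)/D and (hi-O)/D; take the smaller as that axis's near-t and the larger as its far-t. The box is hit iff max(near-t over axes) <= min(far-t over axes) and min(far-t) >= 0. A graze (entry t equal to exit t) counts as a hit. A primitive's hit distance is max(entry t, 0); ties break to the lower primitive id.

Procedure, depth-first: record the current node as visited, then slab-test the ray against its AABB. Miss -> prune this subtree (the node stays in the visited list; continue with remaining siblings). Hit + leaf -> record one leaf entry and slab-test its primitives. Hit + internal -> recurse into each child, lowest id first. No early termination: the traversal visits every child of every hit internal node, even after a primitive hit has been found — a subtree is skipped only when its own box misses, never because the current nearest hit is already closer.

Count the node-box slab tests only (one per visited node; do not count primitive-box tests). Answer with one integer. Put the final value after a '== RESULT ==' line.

Walk:
N0 x:[18,54] y:[40/3,76/3] z:[25/2,59/2] -> hit [18,76/3], descend [1, 2]
  N1 x:[18,42] y:[15,76/3] z:[29/2,53/2] -> hit [18,76/3], descend [3, 4]
    N3 x:[18,32] y:[55/3,76/3] z:[29/2,41/2] -> hit [55/3,41/2] leaf, test {P2@t=56/3, P4(miss), P5(miss)}
    N4 x:[27,42] y:[15,53/3] z:[31/2,53/2] -> miss, prune
  N2 x:[43,54] y:[40/3,61/3] z:[25/2,59/2] -> miss, prune

order=[0, 1, 3, 4, 2]  |boxes|=5  |leaves|=1  hit=P2

== RESULT ==
5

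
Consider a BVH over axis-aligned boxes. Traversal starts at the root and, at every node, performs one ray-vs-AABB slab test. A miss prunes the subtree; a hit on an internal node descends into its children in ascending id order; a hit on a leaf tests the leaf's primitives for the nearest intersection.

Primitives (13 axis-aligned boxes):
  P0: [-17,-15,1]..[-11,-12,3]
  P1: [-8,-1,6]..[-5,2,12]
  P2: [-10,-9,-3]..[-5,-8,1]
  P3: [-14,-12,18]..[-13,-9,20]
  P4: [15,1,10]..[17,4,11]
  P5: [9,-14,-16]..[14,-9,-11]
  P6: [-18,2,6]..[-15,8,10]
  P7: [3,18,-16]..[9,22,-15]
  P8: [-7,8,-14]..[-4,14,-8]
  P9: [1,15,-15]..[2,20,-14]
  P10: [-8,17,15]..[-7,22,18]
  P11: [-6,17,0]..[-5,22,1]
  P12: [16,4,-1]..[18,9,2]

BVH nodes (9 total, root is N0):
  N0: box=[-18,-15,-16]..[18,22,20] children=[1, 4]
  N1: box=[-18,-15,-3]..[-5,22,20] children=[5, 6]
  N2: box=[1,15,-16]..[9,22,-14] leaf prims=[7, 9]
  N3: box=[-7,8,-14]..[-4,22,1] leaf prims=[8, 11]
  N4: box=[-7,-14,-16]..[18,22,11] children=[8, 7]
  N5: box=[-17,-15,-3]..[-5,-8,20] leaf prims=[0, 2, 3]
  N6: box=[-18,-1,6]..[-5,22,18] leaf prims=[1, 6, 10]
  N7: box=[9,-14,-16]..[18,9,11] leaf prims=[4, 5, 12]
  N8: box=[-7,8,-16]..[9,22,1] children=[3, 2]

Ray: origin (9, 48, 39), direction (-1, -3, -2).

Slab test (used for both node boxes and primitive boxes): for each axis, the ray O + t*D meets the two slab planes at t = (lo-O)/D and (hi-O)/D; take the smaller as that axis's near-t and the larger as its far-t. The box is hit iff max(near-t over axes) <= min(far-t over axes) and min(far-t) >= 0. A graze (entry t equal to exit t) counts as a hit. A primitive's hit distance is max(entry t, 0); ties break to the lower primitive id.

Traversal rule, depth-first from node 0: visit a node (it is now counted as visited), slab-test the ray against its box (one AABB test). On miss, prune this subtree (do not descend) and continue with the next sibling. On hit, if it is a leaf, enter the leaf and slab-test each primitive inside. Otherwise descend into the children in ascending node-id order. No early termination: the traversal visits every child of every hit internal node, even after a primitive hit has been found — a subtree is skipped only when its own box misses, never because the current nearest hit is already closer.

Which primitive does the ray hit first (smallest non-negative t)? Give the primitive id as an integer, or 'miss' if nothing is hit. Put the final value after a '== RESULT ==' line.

Trace the traversal:
N0 x:[-9,27] y:[26/3,21] z:[19/2,55/2] -> hit [19/2,21], descend [1, 4]
  N1 x:[14,27] y:[26/3,21] z:[19/2,21] -> hit [14,21], descend [5, 6]
    N5 x:[14,26] y:[56/3,21] z:[19/2,21] -> hit [56/3,21] leaf, test {P0(miss), P2@t=19, P3(miss)}
    N6 x:[14,27] y:[26/3,49/3] z:[21/2,33/2] -> hit [14,49/3] leaf, test {P1@t=46/3, P6(miss), P10(miss)}
  N4 x:[-9,16] y:[26/3,62/3] z:[14,55/2] -> hit [14,16], descend [7, 8]
    N7 x:[-9,0] y:[13,62/3] z:[14,55/2] -> miss, prune
    N8 x:[0,16] y:[26/3,40/3] z:[19,55/2] -> miss, prune

Visited [0, 1, 5, 6, 4, 7, 8]. Tests: 7 box, 2 leaf. Nearest: P1.

== RESULT ==
1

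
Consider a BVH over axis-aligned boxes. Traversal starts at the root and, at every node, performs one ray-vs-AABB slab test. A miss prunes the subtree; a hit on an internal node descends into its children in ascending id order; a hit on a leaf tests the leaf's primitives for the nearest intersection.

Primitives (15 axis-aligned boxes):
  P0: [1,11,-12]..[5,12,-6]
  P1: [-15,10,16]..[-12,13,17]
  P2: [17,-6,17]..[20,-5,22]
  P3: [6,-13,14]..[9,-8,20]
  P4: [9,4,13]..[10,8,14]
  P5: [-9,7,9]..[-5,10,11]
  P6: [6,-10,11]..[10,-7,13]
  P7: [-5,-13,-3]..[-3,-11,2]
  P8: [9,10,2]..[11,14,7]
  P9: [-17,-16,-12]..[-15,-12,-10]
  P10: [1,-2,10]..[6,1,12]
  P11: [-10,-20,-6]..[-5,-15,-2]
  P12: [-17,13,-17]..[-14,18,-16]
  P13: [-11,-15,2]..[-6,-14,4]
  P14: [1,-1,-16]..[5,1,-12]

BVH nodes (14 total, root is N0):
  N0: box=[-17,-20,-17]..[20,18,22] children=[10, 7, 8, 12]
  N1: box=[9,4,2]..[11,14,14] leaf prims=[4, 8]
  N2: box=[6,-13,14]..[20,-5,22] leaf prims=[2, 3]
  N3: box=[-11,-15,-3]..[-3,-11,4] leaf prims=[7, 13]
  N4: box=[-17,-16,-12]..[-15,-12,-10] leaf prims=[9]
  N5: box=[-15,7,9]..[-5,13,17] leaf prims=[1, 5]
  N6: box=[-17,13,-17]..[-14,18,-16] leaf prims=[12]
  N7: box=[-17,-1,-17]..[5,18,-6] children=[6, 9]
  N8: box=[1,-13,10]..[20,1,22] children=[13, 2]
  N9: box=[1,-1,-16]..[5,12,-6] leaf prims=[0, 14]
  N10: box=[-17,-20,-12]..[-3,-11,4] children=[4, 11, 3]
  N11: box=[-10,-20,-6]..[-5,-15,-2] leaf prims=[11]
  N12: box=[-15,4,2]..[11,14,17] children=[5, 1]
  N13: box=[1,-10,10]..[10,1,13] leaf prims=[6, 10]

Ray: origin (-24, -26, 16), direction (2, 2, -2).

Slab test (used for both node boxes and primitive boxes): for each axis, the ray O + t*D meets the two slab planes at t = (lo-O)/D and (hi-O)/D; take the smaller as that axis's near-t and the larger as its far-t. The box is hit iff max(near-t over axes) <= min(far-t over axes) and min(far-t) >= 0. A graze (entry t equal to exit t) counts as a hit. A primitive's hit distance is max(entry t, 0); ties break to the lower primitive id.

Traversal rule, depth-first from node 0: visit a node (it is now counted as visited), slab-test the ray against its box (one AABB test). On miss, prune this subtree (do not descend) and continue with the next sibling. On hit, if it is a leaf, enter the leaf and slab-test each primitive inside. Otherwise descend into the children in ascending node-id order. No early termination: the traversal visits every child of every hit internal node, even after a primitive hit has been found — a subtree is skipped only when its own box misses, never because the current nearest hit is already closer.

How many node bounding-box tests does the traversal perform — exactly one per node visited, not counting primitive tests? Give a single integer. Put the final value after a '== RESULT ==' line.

Traverse from the root:
N0 x:[7/2,22] y:[3,22] z:[-3,33/2] -> hit [7/2,33/2], descend [7, 8, 10, 12]
  N7 x:[7/2,29/2] y:[25/2,22] z:[11,33/2] -> hit [25/2,29/2], descend [6, 9]
    N6 x:[7/2,5] y:[39/2,22] z:[16,33/2] -> miss, prune
    N9 x:[25/2,29/2] y:[25/2,19] z:[11,16] -> hit [25/2,29/2] leaf, test {P0(miss), P14(miss)}
  N8 x:[25/2,22] y:[13/2,27/2] z:[-3,3] -> miss, prune
  N10 x:[7/2,21/2] y:[3,15/2] z:[6,14] -> hit [6,15/2], descend [3, 4, 11]
    N3 x:[13/2,21/2] y:[11/2,15/2] z:[6,19/2] -> hit [13/2,15/2] leaf, test {P7(miss), P13(miss)}
    N4 x:[7/2,9/2] y:[5,7] z:[13,14] -> miss, prune
    N11 x:[7,19/2] y:[3,11/2] z:[9,11] -> miss, prune
  N12 x:[9/2,35/2] y:[15,20] z:[-1/2,7] -> miss, prune

order=[0, 7, 6, 9, 8, 10, 3, 4, 11, 12]  |boxes|=10  |leaves|=2  hit=miss

== RESULT ==
10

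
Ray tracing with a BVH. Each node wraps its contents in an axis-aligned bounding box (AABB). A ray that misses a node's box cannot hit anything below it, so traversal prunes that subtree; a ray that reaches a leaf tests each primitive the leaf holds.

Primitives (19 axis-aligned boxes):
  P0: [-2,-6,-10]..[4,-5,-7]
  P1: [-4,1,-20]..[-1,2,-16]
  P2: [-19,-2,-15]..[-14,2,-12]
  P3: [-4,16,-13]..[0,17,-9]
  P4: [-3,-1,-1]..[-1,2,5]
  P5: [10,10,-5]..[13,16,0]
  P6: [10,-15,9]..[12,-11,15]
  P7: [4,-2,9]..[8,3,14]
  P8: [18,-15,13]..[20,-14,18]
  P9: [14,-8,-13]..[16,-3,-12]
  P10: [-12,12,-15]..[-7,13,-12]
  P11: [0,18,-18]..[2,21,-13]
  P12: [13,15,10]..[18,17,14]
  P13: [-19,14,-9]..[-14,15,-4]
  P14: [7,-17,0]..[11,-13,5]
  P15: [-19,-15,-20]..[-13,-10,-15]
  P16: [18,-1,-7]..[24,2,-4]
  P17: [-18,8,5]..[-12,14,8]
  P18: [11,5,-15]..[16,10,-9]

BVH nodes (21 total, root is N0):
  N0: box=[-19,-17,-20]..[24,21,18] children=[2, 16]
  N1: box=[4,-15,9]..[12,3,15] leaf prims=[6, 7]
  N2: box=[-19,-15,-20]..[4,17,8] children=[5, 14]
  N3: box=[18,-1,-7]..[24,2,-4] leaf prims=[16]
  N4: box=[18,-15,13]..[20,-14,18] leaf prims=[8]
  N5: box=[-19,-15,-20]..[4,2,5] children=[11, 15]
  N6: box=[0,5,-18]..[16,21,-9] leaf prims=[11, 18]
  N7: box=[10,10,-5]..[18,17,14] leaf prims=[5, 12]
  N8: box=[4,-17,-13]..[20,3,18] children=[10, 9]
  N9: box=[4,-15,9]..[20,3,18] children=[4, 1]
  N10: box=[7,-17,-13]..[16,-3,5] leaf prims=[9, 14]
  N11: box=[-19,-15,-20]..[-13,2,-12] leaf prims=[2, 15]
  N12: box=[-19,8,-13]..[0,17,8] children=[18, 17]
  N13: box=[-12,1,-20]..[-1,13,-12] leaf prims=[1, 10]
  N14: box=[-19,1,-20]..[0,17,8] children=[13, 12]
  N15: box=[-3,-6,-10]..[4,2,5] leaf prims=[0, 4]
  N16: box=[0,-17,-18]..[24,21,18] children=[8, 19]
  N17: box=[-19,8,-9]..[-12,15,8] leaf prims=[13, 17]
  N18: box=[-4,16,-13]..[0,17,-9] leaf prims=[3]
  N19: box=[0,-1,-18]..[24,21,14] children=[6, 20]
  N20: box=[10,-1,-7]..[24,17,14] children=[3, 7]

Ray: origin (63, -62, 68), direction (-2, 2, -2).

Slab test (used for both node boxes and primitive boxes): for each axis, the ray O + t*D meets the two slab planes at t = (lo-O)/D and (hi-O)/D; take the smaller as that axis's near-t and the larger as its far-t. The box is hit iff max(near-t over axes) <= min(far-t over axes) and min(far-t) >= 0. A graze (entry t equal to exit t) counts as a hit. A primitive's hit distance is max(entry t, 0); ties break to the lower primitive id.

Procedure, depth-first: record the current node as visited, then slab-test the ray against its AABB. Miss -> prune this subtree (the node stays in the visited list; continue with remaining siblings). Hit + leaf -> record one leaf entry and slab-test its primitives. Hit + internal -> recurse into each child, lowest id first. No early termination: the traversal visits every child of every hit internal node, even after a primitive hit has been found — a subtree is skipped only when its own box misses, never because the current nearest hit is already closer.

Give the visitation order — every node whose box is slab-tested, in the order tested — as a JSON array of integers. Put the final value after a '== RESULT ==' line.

Trace the traversal:
N0 x:[39/2,41] y:[45/2,83/2] z:[25,44] -> hit [25,41], descend [2, 16]
  N2 x:[59/2,41] y:[47/2,79/2] z:[30,44] -> hit [30,79/2], descend [5, 14]
    N5 x:[59/2,41] y:[47/2,32] z:[63/2,44] -> hit [63/2,32], descend [11, 15]
      N11 x:[38,41] y:[47/2,32] z:[40,44] -> miss, prune
      N15 x:[59/2,33] y:[28,32] z:[63/2,39] -> hit [63/2,32] leaf, test {P0(miss), P4@t=32}
    N14 x:[63/2,41] y:[63/2,79/2] z:[30,44] -> hit [63/2,79/2], descend [12, 13]
      N12 x:[63/2,41] y:[35,79/2] z:[30,81/2] -> hit [35,79/2], descend [17, 18]
        N17 x:[75/2,41] y:[35,77/2] z:[30,77/2] -> hit [75/2,77/2] leaf, test {P13@t=77/2, P17(miss)}
        N18 x:[63/2,67/2] y:[39,79/2] z:[77/2,81/2] -> miss, prune
      N13 x:[32,75/2] y:[63/2,75/2] z:[40,44] -> miss, prune
  N16 x:[39/2,63/2] y:[45/2,83/2] z:[25,43] -> hit [25,63/2], descend [8, 19]
    N8 x:[43/2,59/2] y:[45/2,65/2] z:[25,81/2] -> hit [25,59/2], descend [9, 10]
      N9 x:[43/2,59/2] y:[47/2,65/2] z:[25,59/2] -> hit [25,59/2], descend [1, 4]
        N1 x:[51/2,59/2] y:[47/2,65/2] z:[53/2,59/2] -> hit [53/2,59/2] leaf, test {P6(miss), P7(miss)}
        N4 x:[43/2,45/2] y:[47/2,24] z:[25,55/2] -> miss, prune
      N10 x:[47/2,28] y:[45/2,59/2] z:[63/2,81/2] -> miss, prune
    N19 x:[39/2,63/2] y:[61/2,83/2] z:[27,43] -> hit [61/2,63/2], descend [6, 20]
      N6 x:[47/2,63/2] y:[67/2,83/2] z:[77/2,43] -> miss, prune
      N20 x:[39/2,53/2] y:[61/2,79/2] z:[27,75/2] -> miss, prune

19 AABB tests over nodes [0, 2, 5, 11, 15, 14, 12, 17, 18, 13, 16, 8, 9, 1, 4, 10, 19, 6, 20]; 3 leaves entered; closest P4.

== RESULT ==
[0, 2, 5, 11, 15, 14, 12, 17, 18, 13, 16, 8, 9, 1, 4, 10, 19, 6, 20]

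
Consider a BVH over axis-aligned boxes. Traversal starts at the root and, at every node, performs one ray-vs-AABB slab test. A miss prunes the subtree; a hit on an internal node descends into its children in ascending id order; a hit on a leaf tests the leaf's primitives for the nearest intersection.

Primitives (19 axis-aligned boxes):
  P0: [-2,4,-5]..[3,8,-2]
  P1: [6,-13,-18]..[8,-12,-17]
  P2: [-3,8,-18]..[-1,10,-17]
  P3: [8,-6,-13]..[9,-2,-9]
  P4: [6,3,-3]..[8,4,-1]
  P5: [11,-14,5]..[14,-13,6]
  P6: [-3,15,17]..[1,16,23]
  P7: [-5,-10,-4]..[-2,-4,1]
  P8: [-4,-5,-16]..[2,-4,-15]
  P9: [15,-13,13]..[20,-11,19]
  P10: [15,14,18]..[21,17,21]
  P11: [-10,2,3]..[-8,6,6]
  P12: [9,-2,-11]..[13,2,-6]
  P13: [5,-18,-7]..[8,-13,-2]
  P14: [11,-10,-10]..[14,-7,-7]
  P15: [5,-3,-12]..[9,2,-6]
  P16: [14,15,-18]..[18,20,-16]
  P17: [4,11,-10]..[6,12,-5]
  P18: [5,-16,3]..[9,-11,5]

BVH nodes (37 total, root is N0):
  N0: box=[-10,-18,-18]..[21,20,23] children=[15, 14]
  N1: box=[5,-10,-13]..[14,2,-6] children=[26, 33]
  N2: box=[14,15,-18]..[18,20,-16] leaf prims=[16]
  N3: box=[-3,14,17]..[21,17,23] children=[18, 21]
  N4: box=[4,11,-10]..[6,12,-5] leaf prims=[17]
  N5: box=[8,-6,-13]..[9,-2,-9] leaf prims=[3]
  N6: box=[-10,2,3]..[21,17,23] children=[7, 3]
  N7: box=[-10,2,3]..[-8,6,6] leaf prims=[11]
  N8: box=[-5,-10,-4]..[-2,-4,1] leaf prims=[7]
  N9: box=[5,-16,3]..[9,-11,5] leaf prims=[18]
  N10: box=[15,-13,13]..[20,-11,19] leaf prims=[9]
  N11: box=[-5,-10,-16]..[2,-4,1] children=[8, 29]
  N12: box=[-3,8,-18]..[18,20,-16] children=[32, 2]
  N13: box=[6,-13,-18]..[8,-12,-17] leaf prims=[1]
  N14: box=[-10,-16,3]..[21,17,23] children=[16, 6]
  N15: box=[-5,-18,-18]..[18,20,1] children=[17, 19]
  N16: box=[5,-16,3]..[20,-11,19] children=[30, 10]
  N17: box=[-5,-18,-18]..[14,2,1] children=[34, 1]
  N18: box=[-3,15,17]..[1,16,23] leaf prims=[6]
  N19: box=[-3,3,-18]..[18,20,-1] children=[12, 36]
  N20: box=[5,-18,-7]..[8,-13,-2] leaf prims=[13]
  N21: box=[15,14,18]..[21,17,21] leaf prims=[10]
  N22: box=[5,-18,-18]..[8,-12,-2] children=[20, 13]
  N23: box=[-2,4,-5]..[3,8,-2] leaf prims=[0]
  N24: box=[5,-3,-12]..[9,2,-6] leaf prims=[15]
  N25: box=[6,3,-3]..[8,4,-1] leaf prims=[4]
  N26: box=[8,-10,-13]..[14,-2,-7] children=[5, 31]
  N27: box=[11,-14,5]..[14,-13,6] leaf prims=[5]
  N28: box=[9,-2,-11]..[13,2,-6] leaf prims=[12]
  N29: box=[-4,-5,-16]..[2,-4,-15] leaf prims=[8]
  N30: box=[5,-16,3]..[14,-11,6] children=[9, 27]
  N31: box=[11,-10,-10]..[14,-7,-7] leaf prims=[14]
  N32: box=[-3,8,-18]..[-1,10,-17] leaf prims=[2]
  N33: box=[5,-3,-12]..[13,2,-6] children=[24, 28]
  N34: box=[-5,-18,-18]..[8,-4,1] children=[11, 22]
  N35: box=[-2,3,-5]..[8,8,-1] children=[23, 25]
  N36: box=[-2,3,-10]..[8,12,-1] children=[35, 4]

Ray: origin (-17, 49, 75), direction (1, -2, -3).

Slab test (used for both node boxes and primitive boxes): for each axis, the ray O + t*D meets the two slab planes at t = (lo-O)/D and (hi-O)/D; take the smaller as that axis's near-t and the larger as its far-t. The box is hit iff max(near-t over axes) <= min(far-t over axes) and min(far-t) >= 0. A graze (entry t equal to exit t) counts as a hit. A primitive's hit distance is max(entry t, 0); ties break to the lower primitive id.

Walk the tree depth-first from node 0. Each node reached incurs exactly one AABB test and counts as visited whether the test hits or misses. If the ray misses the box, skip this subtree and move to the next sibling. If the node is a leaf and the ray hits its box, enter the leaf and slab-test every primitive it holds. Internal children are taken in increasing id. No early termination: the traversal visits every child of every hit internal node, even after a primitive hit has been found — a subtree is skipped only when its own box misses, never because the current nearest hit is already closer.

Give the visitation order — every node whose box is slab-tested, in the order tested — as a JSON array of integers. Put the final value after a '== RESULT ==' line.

Trace the traversal:
N0 x:[7,38] y:[29/2,67/2] z:[52/3,31] -> hit [52/3,31], descend [14, 15]
  N14 x:[7,38] y:[16,65/2] z:[52/3,24] -> hit [52/3,24], descend [6, 16]
    N6 x:[7,38] y:[16,47/2] z:[52/3,24] -> hit [52/3,47/2], descend [3, 7]
      N3 x:[14,38] y:[16,35/2] z:[52/3,58/3] -> hit [52/3,35/2], descend [18, 21]
        N18 x:[14,18] y:[33/2,17] z:[52/3,58/3] -> miss, prune
        N21 x:[32,38] y:[16,35/2] z:[18,19] -> miss, prune
      N7 x:[7,9] y:[43/2,47/2] z:[23,24] -> miss, prune
    N16 x:[22,37] y:[30,65/2] z:[56/3,24] -> miss, prune
  N15 x:[12,35] y:[29/2,67/2] z:[74/3,31] -> hit [74/3,31], descend [17, 19]
    N17 x:[12,31] y:[47/2,67/2] z:[74/3,31] -> hit [74/3,31], descend [1, 34]
      N1 x:[22,31] y:[47/2,59/2] z:[27,88/3] -> hit [27,88/3], descend [26, 33]
        N26 x:[25,31] y:[51/2,59/2] z:[82/3,88/3] -> hit [82/3,88/3], descend [5, 31]
          N5 x:[25,26] y:[51/2,55/2] z:[28,88/3] -> miss, prune
          N31 x:[28,31] y:[28,59/2] z:[82/3,85/3] -> hit [28,85/3] leaf, test {P14@t=28}
        N33 x:[22,30] y:[47/2,26] z:[27,29] -> miss, prune
      N34 x:[12,25] y:[53/2,67/2] z:[74/3,31] -> miss, prune
    N19 x:[14,35] y:[29/2,23] z:[76/3,31] -> miss, prune

17 AABB tests over nodes [0, 14, 6, 3, 18, 21, 7, 16, 15, 17, 1, 26, 5, 31, 33, 34, 19]; 1 leaf entered; closest P14.

== RESULT ==
[0, 14, 6, 3, 18, 21, 7, 16, 15, 17, 1, 26, 5, 31, 33, 34, 19]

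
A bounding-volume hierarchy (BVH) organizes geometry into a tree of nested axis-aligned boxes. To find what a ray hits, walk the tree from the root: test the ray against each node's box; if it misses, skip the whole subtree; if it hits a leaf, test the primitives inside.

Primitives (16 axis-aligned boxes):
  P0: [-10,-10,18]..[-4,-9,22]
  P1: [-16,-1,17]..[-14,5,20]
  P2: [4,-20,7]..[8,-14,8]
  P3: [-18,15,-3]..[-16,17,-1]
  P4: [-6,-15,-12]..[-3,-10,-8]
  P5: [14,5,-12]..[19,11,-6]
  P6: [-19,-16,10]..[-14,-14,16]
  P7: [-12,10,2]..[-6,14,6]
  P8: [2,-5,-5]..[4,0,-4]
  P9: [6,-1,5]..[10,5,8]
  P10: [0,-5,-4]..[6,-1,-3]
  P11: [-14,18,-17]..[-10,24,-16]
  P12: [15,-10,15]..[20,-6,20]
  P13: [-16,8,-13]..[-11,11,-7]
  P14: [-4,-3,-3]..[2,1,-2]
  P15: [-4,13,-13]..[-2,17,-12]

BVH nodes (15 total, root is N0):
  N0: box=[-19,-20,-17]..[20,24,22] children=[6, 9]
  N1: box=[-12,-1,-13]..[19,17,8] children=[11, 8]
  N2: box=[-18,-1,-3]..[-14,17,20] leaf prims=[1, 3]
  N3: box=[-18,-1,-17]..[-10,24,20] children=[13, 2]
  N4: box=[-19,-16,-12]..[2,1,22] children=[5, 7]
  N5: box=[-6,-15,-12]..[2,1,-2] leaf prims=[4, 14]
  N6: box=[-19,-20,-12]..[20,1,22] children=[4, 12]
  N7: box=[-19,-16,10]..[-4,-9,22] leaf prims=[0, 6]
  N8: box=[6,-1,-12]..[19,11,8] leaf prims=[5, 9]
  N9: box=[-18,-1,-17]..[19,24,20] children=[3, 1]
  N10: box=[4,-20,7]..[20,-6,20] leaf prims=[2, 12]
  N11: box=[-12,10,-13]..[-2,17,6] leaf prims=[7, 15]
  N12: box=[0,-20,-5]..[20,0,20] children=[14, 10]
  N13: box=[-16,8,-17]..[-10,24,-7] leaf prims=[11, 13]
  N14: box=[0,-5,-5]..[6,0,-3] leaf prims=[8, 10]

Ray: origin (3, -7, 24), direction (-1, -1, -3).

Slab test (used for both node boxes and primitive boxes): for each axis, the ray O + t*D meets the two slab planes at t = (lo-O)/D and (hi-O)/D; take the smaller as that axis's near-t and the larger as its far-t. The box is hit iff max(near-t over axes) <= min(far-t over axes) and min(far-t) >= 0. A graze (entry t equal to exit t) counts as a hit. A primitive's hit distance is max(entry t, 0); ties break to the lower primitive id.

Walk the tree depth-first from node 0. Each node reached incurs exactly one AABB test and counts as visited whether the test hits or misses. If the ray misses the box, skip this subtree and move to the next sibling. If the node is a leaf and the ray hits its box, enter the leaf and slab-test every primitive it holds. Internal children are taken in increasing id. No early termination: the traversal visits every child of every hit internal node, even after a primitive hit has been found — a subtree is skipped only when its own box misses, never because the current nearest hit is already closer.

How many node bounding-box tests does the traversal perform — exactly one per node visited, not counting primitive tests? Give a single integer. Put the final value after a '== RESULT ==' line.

Walk:
N0 x:[-17,22] y:[-31,13] z:[2/3,41/3] -> hit [2/3,13], descend [6, 9]
  N6 x:[-17,22] y:[-8,13] z:[2/3,12] -> hit [2/3,12], descend [4, 12]
    N4 x:[1,22] y:[-8,9] z:[2/3,12] -> hit [1,9], descend [5, 7]
      N5 x:[1,9] y:[-8,8] z:[26/3,12] -> miss, prune
      N7 x:[7,22] y:[2,9] z:[2/3,14/3] -> miss, prune
    N12 x:[-17,3] y:[-7,13] z:[4/3,29/3] -> hit [4/3,3], descend [10, 14]
      N10 x:[-17,-1] y:[-1,13] z:[4/3,17/3] -> miss, prune
      N14 x:[-3,3] y:[-7,-2] z:[9,29/3] -> miss, prune
  N9 x:[-16,21] y:[-31,-6] z:[4/3,41/3] -> miss, prune

9 AABB tests over nodes [0, 6, 4, 5, 7, 12, 10, 14, 9]; 0 leaves entered; closest miss.

== RESULT ==
9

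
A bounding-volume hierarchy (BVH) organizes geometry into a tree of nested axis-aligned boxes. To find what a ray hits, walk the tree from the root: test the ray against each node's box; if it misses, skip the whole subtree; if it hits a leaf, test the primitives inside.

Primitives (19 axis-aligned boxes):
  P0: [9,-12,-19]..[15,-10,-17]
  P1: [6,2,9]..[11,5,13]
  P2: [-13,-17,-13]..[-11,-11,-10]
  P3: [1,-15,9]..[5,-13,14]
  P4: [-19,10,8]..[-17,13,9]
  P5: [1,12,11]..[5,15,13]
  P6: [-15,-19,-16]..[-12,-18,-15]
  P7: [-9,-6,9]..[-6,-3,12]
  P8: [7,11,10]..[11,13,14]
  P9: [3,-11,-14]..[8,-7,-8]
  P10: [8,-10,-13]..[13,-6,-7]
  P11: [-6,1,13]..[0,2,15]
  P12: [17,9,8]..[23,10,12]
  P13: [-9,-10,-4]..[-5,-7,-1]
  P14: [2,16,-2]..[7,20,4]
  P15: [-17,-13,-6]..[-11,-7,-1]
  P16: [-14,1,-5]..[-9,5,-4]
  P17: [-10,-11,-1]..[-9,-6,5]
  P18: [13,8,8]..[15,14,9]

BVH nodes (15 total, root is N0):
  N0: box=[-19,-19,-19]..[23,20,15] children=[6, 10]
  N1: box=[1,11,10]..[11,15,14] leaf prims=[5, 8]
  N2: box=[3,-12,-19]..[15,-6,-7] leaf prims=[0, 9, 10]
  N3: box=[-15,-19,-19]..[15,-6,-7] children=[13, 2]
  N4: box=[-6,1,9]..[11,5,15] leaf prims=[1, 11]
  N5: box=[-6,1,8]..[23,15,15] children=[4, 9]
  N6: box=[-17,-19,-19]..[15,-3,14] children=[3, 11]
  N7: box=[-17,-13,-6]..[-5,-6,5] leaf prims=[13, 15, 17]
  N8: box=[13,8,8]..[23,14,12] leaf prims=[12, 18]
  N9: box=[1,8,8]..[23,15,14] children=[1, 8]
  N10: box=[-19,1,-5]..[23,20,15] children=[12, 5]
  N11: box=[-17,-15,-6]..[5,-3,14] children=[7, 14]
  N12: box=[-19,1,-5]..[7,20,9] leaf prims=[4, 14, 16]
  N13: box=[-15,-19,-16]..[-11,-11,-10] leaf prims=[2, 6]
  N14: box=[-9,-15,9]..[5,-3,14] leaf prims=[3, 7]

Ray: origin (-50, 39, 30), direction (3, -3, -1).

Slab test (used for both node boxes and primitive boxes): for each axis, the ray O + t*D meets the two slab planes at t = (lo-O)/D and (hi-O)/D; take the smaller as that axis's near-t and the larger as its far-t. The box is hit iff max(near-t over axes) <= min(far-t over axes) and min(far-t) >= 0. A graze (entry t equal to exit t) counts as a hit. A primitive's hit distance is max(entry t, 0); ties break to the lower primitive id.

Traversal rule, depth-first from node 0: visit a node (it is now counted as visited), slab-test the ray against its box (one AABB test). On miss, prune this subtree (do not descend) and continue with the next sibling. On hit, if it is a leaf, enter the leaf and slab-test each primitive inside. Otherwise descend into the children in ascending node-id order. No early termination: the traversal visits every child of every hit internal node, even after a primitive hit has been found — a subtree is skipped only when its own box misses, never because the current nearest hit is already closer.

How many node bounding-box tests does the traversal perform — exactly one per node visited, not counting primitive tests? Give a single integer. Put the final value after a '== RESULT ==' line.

Traverse from the root:
N0 x:[31/3,73/3] y:[19/3,58/3] z:[15,49] -> hit [15,58/3], descend [6, 10]
  N6 x:[11,65/3] y:[14,58/3] z:[16,49] -> hit [16,58/3], descend [3, 11]
    N3 x:[35/3,65/3] y:[15,58/3] z:[37,49] -> miss, prune
    N11 x:[11,55/3] y:[14,18] z:[16,36] -> hit [16,18], descend [7, 14]
      N7 x:[11,15] y:[15,52/3] z:[25,36] -> miss, prune
      N14 x:[41/3,55/3] y:[14,18] z:[16,21] -> hit [16,18] leaf, test {P3@t=52/3, P7(miss)}
  N10 x:[31/3,73/3] y:[19/3,38/3] z:[15,35] -> miss, prune

Visited [0, 6, 3, 11, 7, 14, 10]. Tests: 7 box, 1 leaf. Nearest: P3.

== RESULT ==
7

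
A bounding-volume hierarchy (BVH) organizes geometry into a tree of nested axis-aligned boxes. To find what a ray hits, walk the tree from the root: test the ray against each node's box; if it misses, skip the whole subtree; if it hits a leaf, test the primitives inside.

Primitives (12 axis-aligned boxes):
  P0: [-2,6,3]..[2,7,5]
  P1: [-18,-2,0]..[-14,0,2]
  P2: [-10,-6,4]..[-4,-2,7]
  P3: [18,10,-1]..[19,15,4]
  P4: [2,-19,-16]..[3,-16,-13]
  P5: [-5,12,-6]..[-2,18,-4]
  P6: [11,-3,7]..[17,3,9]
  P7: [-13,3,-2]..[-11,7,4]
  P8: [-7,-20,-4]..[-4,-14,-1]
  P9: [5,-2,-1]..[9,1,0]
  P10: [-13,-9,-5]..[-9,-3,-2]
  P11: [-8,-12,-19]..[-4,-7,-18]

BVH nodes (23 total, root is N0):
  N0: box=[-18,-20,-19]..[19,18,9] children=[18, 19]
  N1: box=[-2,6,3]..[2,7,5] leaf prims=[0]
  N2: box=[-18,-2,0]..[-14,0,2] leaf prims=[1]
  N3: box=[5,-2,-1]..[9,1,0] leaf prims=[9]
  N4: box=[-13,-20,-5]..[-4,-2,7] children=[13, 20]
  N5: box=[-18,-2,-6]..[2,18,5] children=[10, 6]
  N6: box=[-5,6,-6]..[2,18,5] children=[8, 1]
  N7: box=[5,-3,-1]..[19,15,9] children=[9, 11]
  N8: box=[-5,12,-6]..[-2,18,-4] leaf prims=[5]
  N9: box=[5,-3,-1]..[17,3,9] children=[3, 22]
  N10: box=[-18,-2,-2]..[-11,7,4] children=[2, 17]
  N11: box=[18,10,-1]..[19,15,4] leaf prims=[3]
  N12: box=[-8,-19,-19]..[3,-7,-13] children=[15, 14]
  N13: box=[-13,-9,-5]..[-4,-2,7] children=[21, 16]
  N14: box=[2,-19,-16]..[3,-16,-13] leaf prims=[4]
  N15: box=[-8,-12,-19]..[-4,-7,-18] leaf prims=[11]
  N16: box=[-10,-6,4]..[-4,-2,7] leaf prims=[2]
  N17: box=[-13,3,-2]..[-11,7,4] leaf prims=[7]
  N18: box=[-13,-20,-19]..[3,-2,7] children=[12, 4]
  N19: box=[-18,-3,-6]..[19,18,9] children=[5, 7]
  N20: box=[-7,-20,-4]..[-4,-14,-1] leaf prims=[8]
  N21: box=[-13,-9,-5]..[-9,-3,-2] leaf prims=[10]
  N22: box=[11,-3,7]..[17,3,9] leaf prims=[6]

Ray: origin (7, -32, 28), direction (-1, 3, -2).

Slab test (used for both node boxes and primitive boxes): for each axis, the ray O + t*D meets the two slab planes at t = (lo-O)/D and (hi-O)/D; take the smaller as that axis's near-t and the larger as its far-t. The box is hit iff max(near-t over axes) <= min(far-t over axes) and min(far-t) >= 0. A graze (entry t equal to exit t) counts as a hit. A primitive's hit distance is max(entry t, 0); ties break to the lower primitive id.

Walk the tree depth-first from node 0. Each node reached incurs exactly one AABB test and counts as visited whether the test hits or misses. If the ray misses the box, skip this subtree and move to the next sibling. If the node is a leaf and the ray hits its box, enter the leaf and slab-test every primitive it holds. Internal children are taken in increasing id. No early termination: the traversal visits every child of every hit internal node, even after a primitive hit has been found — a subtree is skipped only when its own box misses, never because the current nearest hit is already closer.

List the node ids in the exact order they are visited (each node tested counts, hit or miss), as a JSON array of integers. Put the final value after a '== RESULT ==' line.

Trace the traversal:
N0 x:[-12,25] y:[4,50/3] z:[19/2,47/2] -> hit [19/2,50/3], descend [18, 19]
  N18 x:[4,20] y:[4,10] z:[21/2,47/2] -> miss, prune
  N19 x:[-12,25] y:[29/3,50/3] z:[19/2,17] -> hit [29/3,50/3], descend [5, 7]
    N5 x:[5,25] y:[10,50/3] z:[23/2,17] -> hit [23/2,50/3], descend [6, 10]
      N6 x:[5,12] y:[38/3,50/3] z:[23/2,17] -> miss, prune
      N10 x:[18,25] y:[10,13] z:[12,15] -> miss, prune
    N7 x:[-12,2] y:[29/3,47/3] z:[19/2,29/2] -> miss, prune

Visited [0, 18, 19, 5, 6, 10, 7]. Tests: 7 box, 0 leaf. Nearest: miss.

== RESULT ==
[0, 18, 19, 5, 6, 10, 7]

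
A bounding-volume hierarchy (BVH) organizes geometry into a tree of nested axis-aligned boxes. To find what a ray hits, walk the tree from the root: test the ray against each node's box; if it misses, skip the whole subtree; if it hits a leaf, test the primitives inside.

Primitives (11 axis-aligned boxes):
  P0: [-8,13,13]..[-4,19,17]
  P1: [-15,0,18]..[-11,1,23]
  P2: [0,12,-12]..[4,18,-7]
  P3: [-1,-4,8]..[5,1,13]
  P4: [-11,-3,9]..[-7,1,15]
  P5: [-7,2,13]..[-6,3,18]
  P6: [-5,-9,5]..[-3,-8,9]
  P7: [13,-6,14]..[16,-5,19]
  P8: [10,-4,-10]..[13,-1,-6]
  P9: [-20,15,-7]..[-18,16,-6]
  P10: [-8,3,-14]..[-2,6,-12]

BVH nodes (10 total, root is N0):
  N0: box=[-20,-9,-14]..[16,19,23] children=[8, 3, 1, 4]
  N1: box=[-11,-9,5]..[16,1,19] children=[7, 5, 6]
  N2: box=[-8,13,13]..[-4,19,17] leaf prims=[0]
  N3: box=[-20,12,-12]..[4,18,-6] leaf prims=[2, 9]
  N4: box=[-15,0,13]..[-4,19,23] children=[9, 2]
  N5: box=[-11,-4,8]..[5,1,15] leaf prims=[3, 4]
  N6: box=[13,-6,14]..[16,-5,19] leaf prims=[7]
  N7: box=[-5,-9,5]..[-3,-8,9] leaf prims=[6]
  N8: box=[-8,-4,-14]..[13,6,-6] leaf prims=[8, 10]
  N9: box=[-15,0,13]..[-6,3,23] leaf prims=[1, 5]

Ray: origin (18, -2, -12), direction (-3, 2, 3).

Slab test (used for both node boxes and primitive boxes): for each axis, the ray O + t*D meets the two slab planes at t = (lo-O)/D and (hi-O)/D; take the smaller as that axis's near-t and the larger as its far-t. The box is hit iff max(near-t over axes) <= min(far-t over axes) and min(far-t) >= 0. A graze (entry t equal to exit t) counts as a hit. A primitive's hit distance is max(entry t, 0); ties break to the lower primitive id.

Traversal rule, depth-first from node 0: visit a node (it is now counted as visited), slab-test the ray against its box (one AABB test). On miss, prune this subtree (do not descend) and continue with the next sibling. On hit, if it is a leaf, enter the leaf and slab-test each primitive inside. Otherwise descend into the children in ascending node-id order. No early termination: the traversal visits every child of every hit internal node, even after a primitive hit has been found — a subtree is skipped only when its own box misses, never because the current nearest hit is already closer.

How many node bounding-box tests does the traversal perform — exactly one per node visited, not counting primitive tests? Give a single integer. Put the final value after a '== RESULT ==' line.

Traverse from the root:
N0 x:[2/3,38/3] y:[-7/2,21/2] z:[-2/3,35/3] -> hit [2/3,21/2], descend [1, 3, 4, 8]
  N1 x:[2/3,29/3] y:[-7/2,3/2] z:[17/3,31/3] -> miss, prune
  N3 x:[14/3,38/3] y:[7,10] z:[0,2] -> miss, prune
  N4 x:[22/3,11] y:[1,21/2] z:[25/3,35/3] -> hit [25/3,21/2], descend [2, 9]
    N2 x:[22/3,26/3] y:[15/2,21/2] z:[25/3,29/3] -> hit [25/3,26/3] leaf, test {P0@t=25/3}
    N9 x:[8,11] y:[1,5/2] z:[25/3,35/3] -> miss, prune
  N8 x:[5/3,26/3] y:[-1,4] z:[-2/3,2] -> hit [5/3,2] leaf, test {P8(miss), P10(miss)}

Visited [0, 1, 3, 4, 2, 9, 8]. Tests: 7 box, 2 leaf. Nearest: P0.

== RESULT ==
7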